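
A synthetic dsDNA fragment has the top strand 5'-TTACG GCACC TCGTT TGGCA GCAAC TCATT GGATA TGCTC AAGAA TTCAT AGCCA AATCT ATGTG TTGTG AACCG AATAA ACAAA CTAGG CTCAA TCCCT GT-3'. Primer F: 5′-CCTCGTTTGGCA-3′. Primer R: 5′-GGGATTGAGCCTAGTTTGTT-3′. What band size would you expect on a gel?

91 bp

Forward primer CCTCGTTTGGCA is found on the top strand at positions 9–20.
Reverse complement of the reverse primer: AACAAACTAGGCTCAATCCC. This occurs on the top strand at positions 80–99.
The product runs from position 9 to position 99, so its length is 99 − 9 + 1 = 91 bp.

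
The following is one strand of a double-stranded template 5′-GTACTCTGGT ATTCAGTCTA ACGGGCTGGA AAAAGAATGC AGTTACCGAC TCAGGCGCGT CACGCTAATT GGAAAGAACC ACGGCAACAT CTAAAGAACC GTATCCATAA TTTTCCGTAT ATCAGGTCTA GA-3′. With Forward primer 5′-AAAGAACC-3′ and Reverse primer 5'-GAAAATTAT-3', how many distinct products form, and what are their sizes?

Two products: 43 bp, 23 bp

The forward primer AAAGAACC matches the top strand at positions 73–80, 93–100.
The reverse primer's reverse complement is ATAATTTTC, matching at positions 107–115.
Each forward site pairs with the reverse site to give a product ending at position 115: sizes 43, 23 bp.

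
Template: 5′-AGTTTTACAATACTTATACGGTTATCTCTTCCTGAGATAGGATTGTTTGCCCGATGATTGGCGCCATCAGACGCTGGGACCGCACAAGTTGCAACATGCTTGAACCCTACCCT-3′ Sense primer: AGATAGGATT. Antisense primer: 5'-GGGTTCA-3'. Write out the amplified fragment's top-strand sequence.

The forward primer matches the template at positions 35–44.
Reverse complement of the reverse primer: TGAACCC. This occurs on the top strand at positions 101–107.
The product is the template from position 35 through 107 (73 bp).

5'-AGATAGGATTGTTTGCCCGATGATTGGCGCCATCAGACGCTGGGACCGCACAAGTTGCAACATGCTTGAACCC-3'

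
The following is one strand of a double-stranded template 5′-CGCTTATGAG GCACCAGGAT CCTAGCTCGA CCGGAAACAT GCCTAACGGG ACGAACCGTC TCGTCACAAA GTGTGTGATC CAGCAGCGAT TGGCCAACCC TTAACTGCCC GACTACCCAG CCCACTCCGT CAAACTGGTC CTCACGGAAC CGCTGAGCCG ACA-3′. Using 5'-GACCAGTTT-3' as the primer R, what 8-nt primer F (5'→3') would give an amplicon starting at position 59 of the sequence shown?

The reverse primer's reverse complement AAACTGGTC matches the template at positions 132–140; the product starts at position 59.
The forward primer is identical to the top strand over positions 59–66: TCTCGTCA.

5'-TCTCGTCA-3'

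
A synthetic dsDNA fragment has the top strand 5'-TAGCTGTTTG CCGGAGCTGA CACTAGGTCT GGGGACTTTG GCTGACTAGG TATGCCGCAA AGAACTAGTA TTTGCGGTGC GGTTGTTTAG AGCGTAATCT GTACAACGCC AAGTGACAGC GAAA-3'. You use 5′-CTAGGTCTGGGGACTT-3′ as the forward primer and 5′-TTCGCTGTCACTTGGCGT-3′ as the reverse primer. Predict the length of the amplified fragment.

Forward primer CTAGGTCTGGGGACTT is found on the top strand at positions 23–38.
Taking the reverse complement of TTCGCTGTCACTTGGCGT gives ACGCCAAGTGACAGCGAA, found at positions 106–123 on the template; the primer anneals here to the top strand with its 3' end pointing upstream.
The product runs from position 23 to position 123, so its length is 123 − 23 + 1 = 101 bp.

101 bp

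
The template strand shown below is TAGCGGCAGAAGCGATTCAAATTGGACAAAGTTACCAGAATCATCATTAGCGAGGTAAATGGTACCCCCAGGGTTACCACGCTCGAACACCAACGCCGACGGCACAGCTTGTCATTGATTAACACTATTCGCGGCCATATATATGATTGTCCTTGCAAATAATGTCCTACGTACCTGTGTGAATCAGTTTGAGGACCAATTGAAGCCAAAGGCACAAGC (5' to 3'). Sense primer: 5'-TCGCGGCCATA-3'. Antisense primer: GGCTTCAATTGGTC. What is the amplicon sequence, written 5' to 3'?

The forward primer matches the template at positions 129–139.
Taking the reverse complement of GGCTTCAATTGGTC gives GACCAATTGAAGCC, found at positions 194–207 on the template; the primer anneals here to the top strand with its 3' end pointing upstream.
The product is the template from position 129 through 207 (79 bp).

5'-TCGCGGCCATATATATGATTGTCCTTGCAAATAATGTCCTACGTACCTGTGTGAATCAGTTTGAGGACCAATTGAAGCC-3'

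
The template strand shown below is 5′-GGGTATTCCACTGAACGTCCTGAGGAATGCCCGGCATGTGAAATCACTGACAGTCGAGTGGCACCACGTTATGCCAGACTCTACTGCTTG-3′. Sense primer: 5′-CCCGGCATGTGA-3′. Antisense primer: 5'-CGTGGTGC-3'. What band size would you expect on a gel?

Forward primer CCCGGCATGTGA is found on the top strand at positions 30–41.
Reverse complement of the reverse primer: GCACCACG. This occurs on the top strand at positions 61–68.
The product runs from position 30 to position 68, so its length is 68 − 30 + 1 = 39 bp.

39 bp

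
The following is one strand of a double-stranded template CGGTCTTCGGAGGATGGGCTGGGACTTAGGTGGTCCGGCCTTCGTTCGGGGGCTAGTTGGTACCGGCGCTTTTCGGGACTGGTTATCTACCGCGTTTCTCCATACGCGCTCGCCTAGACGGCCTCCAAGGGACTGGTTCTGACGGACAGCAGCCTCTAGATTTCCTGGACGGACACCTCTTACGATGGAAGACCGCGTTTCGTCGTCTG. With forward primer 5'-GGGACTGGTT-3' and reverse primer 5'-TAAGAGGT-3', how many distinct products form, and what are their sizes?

Two products: 108 bp, 54 bp

The forward primer GGGACTGGTT matches the top strand at positions 75–84, 129–138.
The reverse primer's reverse complement is ACCTCTTA, matching at positions 175–182.
Each forward site pairs with the reverse site to give a product ending at position 182: sizes 108, 54 bp.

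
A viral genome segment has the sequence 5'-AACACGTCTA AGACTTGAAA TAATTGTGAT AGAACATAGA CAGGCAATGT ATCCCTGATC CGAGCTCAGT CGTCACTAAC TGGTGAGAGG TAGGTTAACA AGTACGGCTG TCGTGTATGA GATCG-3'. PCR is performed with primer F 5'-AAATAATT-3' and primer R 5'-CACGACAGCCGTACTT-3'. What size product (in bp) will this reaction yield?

Forward primer AAATAATT is found on the top strand at positions 18–25.
Reverse complement of the reverse primer: AAGTACGGCTGTCGTG. This occurs on the top strand at positions 100–115.
The product runs from position 18 to position 115, so its length is 115 − 18 + 1 = 98 bp.

98 bp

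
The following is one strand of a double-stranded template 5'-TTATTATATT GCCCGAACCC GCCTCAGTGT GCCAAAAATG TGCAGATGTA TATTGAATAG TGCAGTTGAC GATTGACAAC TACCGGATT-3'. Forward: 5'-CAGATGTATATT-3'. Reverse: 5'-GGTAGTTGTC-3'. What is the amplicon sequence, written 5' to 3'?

Scanning the template, CAGATGTATATT occurs at positions 43–54; this primer anneals to the bottom strand there with its 3' end pointing downstream.
Reverse complement of the reverse primer: GACAACTACC. This occurs on the top strand at positions 75–84.
The product is the template from position 43 through 84 (42 bp).

5'-CAGATGTATATTGAATAGTGCAGTTGACGATTGACAACTACC-3'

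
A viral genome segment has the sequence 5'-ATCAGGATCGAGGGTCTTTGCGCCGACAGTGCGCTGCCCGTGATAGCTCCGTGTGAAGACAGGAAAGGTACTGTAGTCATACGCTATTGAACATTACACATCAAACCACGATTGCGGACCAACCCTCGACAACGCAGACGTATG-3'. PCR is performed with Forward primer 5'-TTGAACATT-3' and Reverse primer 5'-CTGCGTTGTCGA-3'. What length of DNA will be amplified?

Scanning the template, TTGAACATT occurs at positions 87–95; this primer anneals to the bottom strand there with its 3' end pointing downstream.
Taking the reverse complement of CTGCGTTGTCGA gives TCGACAACGCAG, found at positions 126–137 on the template; the primer anneals here to the top strand with its 3' end pointing upstream.
The product runs from position 87 to position 137, so its length is 137 − 87 + 1 = 51 bp.

51 bp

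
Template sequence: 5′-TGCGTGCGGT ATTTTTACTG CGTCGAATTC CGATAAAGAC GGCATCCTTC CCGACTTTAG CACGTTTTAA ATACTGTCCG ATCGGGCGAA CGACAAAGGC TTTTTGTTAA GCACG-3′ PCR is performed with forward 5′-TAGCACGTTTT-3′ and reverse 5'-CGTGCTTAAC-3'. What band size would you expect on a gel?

The forward primer matches the template at positions 58–68.
Reverse complement of the reverse primer: GTTAAGCACG. This occurs on the top strand at positions 106–115.
Amplicon spans positions 58–115: 58 bp.

58 bp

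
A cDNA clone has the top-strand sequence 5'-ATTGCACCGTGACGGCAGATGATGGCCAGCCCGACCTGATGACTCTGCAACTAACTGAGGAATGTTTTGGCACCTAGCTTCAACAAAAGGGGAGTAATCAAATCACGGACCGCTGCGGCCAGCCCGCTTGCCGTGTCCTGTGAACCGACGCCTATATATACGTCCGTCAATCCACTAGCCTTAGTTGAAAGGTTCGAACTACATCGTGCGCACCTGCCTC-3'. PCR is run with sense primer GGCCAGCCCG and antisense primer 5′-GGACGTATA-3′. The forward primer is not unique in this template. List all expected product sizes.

The forward primer GGCCAGCCCG matches the top strand at positions 24–33, 117–126.
The reverse primer's reverse complement is TATACGTCC, matching at positions 157–165.
Each forward site pairs with the reverse site to give a product ending at position 165: sizes 142, 49 bp.

142 bp, 49 bp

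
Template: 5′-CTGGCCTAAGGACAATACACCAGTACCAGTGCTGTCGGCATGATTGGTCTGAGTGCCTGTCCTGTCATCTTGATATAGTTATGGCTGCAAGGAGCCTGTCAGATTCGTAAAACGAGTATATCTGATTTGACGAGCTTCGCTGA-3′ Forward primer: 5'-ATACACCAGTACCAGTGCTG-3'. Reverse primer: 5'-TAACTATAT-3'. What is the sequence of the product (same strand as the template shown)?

Forward primer ATACACCAGTACCAGTGCTG is found on the top strand at positions 15–34.
Taking the reverse complement of TAACTATAT gives ATATAGTTA, found at positions 73–81 on the template; the primer anneals here to the top strand with its 3' end pointing upstream.
The product is the template from position 15 through 81 (67 bp).

5'-ATACACCAGTACCAGTGCTGTCGGCATGATTGGTCTGAGTGCCTGTCCTGTCATCTTGATATAGTTA-3'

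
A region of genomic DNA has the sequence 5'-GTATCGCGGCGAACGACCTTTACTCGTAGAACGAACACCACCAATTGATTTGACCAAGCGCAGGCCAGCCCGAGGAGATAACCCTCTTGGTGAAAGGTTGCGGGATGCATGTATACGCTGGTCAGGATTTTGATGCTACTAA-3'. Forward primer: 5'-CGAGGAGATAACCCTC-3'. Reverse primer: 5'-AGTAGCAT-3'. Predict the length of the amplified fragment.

Scanning the template, CGAGGAGATAACCCTC occurs at positions 71–86; this primer anneals to the bottom strand there with its 3' end pointing downstream.
Reverse complement of the reverse primer: ATGCTACT. This occurs on the top strand at positions 133–140.
The product runs from position 71 to position 140, so its length is 140 − 71 + 1 = 70 bp.

70 bp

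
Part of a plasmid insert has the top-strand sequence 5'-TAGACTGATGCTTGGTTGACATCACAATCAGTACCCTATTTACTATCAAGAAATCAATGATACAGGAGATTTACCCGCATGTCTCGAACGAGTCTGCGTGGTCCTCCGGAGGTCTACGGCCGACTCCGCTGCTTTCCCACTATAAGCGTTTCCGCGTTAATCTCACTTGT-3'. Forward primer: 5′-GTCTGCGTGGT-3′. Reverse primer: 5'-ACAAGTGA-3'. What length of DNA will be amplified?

The forward primer matches the template at positions 92–102.
Reverse complement of the reverse primer: TCACTTGT. This occurs on the top strand at positions 163–170.
Amplicon spans positions 92–170: 79 bp.

79 bp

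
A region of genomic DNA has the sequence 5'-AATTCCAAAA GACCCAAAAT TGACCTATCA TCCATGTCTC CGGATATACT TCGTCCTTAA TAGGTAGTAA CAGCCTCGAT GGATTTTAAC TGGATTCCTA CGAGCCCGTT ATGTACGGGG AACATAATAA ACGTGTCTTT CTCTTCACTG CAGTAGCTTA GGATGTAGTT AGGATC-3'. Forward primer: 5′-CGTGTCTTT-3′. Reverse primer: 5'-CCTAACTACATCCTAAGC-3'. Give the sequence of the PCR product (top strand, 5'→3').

5'-CGTGTCTTTCTCTTCACTGCAGTAGCTTAGGATGTAGTTAGG-3'

The forward primer matches the template at positions 132–140.
Taking the reverse complement of CCTAACTACATCCTAAGC gives GCTTAGGATGTAGTTAGG, found at positions 156–173 on the template; the primer anneals here to the top strand with its 3' end pointing upstream.
The product is the template from position 132 through 173 (42 bp).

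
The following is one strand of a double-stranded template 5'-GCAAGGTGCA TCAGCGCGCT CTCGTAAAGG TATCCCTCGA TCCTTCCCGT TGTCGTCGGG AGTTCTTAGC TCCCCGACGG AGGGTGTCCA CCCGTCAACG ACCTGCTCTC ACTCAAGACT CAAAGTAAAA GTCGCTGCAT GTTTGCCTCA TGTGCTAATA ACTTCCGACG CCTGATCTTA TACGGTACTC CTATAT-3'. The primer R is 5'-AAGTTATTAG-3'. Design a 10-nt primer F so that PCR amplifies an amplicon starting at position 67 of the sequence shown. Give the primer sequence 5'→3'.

The reverse primer's reverse complement CTAATAACTT matches the template at positions 155–164; the product starts at position 67.
The forward primer is identical to the top strand over positions 67–76: TAGCTCCCCG.

5'-TAGCTCCCCG-3'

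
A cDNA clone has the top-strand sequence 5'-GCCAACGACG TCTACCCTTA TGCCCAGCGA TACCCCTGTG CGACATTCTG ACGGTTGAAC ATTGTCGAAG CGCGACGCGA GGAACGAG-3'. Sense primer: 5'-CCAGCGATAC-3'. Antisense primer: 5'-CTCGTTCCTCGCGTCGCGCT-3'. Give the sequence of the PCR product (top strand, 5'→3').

5'-CCAGCGATACCCCTGTGCGACATTCTGACGGTTGAACATTGTCGAAGCGCGACGCGAGGAACGAG-3'

Forward primer CCAGCGATAC is found on the top strand at positions 24–33.
The reverse primer's reverse complement is AGCGCGACGCGAGGAACGAG, which matches the template at positions 69–88.
The product is the template from position 24 through 88 (65 bp).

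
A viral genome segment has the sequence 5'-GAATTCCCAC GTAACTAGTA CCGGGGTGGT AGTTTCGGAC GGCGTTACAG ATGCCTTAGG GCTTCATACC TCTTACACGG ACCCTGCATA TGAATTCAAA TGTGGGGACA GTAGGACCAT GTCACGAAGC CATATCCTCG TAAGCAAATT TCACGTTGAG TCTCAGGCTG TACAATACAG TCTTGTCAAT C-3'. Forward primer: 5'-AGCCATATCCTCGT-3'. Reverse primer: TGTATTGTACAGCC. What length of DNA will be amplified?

52 bp

Forward primer AGCCATATCCTCGT is found on the top strand at positions 128–141.
Taking the reverse complement of TGTATTGTACAGCC gives GGCTGTACAATACA, found at positions 166–179 on the template; the primer anneals here to the top strand with its 3' end pointing upstream.
Amplicon spans positions 128–179: 52 bp.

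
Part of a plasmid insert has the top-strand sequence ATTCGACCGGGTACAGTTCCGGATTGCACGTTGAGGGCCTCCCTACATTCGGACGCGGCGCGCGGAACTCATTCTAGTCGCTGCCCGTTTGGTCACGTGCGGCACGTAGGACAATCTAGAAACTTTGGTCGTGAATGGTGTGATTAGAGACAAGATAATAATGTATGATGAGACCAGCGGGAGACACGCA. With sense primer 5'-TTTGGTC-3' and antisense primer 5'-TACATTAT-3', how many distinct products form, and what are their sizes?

The forward primer TTTGGTC matches the top strand at positions 88–94, 124–130.
The reverse primer's reverse complement is ATAATGTA, matching at positions 158–165.
Each forward site pairs with the reverse site to give a product ending at position 165: sizes 78, 42 bp.

Two products: 78 bp, 42 bp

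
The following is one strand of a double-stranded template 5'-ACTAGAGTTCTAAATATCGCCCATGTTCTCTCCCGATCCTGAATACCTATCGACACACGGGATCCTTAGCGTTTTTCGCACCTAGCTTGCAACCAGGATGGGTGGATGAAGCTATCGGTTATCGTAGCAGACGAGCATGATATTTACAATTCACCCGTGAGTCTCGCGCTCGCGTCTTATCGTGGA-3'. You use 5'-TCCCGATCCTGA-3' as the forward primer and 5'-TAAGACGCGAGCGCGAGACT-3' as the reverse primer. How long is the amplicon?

149 bp

Scanning the template, TCCCGATCCTGA occurs at positions 31–42; this primer anneals to the bottom strand there with its 3' end pointing downstream.
Reverse complement of the reverse primer: AGTCTCGCGCTCGCGTCTTA. This occurs on the top strand at positions 160–179.
The product runs from position 31 to position 179, so its length is 179 − 31 + 1 = 149 bp.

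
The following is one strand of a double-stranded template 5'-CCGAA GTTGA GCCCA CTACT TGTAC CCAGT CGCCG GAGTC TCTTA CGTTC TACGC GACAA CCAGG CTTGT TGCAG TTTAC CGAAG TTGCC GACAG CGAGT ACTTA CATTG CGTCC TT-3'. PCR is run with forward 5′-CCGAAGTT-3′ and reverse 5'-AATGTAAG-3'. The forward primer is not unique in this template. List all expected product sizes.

The forward primer CCGAAGTT matches the top strand at positions 1–8, 80–87.
The reverse primer's reverse complement is CTTACATT, matching at positions 102–109.
Each forward site pairs with the reverse site to give a product ending at position 109: sizes 109, 30 bp.

109 bp, 30 bp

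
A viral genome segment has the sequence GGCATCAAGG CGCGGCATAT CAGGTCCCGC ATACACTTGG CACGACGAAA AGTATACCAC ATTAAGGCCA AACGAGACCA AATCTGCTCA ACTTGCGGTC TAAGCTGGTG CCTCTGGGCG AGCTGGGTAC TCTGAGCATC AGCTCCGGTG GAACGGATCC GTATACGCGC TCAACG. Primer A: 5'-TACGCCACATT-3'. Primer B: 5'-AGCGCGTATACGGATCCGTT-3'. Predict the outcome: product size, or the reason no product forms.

Primer A (TACGCCACATT) does not match the top strand, and its reverse complement AATGTGGCGTA does not match either.
With no annealing site for primer A, no amplification occurs.

No product — primer A has no binding site in the template.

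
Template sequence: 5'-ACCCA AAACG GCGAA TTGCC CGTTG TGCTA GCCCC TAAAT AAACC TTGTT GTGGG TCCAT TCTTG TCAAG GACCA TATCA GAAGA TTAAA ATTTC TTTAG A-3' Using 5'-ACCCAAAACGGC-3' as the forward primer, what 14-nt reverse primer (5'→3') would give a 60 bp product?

5'-ATGGACCCACAACA-3'

The forward primer binds at positions 1–12, so a 60 bp product ends at position 1 + 60 − 1 = 60.
The reverse primer anneals to the top strand over positions 47–60, i.e. to TGTTGTGGGTCCAT.
Its sequence written 5'→3' is the reverse complement: ATGGACCCACAACA.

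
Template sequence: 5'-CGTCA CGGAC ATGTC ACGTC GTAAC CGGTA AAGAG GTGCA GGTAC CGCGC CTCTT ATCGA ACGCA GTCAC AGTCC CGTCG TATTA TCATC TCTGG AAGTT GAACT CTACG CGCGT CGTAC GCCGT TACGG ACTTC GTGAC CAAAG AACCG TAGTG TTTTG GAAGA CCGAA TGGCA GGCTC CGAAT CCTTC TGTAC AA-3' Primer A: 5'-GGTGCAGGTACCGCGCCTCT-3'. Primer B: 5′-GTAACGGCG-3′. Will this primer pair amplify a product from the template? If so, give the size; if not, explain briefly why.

Primer A (GGTGCAGGTACCGCGCCTCT) matches the top strand at positions 35–54; it acts as a forward primer.
Primer B's reverse complement is CGCCGTTAC, matching the top strand at positions 120–128; it acts as a reverse primer.
The 3' ends face each other across positions 35–128, giving a 94 bp product.

Yes — a 94 bp product.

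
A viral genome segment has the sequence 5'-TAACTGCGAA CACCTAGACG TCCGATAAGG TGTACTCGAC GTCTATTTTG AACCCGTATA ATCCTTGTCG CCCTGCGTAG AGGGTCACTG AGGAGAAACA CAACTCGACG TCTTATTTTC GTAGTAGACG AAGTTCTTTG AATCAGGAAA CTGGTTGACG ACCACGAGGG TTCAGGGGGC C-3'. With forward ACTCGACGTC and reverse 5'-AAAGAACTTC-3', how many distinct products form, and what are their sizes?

The forward primer ACTCGACGTC matches the top strand at positions 34–43, 103–112.
The reverse primer's reverse complement is GAAGTTCTTT, matching at positions 130–139.
Each forward site pairs with the reverse site to give a product ending at position 139: sizes 106, 37 bp.

Two products: 106 bp, 37 bp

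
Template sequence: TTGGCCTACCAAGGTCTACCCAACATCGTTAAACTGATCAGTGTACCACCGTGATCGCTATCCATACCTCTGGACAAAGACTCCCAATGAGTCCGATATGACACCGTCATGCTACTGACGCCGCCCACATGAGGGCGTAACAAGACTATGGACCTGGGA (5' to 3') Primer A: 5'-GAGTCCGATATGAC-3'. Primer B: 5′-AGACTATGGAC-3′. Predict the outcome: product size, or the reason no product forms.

Primer A (GAGTCCGATATGAC) matches the top strand at positions 89–102 (3' end points downstream).
Primer B (AGACTATGGAC) also matches the top strand directly, at positions 143–153 — its reverse complement GTCCATAGTCT is not present.
Both primers anneal to the bottom strand with 3' ends pointing the same way, so neither can prime synthesis back toward the other.

No product — both primers anneal to the same strand and extend in the same direction.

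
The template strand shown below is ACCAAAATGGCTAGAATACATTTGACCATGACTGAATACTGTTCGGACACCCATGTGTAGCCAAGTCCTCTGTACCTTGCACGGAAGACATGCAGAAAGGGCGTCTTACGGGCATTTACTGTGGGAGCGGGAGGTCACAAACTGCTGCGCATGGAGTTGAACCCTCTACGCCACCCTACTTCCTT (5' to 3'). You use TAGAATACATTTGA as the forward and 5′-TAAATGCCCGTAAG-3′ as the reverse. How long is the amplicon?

The forward primer matches the template at positions 12–25.
Reverse complement of the reverse primer: CTTACGGGCATTTA. This occurs on the top strand at positions 105–118.
Amplicon spans positions 12–118: 107 bp.

107 bp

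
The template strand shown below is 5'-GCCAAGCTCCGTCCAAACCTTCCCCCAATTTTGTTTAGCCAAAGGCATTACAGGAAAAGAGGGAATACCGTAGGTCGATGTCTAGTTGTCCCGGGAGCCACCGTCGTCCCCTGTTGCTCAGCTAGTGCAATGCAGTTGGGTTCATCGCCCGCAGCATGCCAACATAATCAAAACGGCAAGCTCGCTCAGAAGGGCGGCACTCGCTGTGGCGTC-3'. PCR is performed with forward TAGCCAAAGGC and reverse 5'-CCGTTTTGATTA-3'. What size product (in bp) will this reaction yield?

Scanning the template, TAGCCAAAGGC occurs at positions 36–46; this primer anneals to the bottom strand there with its 3' end pointing downstream.
Reverse complement of the reverse primer: TAATCAAAACGG. This occurs on the top strand at positions 165–176.
The product runs from position 36 to position 176, so its length is 176 − 36 + 1 = 141 bp.

141 bp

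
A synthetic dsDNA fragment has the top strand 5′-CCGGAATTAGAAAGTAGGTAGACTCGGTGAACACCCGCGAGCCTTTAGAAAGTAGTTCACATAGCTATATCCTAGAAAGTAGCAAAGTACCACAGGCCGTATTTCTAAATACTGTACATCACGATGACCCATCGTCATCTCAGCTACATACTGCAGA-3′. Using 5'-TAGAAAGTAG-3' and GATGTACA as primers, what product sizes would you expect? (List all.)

113 bp, 75 bp, 48 bp

The forward primer TAGAAAGTAG matches the top strand at positions 8–17, 46–55, 73–82.
The reverse primer's reverse complement is TGTACATC, matching at positions 113–120.
Each forward site pairs with the reverse site to give a product ending at position 120: sizes 113, 75, 48 bp.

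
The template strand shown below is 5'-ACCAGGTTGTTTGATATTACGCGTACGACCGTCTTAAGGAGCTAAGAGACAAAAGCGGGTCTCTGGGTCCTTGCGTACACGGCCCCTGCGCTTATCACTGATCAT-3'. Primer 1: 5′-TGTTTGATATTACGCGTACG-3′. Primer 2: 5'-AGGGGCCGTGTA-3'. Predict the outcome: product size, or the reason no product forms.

Primer 1 (TGTTTGATATTACGCGTACG) matches the top strand at positions 8–27; it acts as a forward primer.
Primer 2's reverse complement is TACACGGCCCCT, matching the top strand at positions 76–87; it acts as a reverse primer.
The 3' ends face each other across positions 8–87, giving an 80 bp product.

Yes — an 80 bp product.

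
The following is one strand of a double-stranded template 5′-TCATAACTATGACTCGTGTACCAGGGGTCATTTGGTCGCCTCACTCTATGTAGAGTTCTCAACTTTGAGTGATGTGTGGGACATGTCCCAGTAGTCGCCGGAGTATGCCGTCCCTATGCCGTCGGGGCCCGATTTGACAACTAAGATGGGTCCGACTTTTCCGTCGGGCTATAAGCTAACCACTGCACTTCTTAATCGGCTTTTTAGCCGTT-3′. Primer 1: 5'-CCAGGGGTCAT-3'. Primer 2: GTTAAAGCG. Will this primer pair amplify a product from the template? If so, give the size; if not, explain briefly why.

Primer 2 (GTTAAAGCG) does not match the top strand, and its reverse complement CGCTTTAAC does not match either.
With no annealing site for primer 2, no amplification occurs.

No product — primer 2 has no binding site in the template.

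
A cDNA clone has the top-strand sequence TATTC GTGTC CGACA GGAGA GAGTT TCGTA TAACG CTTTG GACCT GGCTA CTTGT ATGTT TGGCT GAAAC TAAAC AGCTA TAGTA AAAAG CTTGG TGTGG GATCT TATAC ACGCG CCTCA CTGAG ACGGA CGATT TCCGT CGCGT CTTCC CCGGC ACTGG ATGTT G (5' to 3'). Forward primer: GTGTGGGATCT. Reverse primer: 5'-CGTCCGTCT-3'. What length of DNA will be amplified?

38 bp

Scanning the template, GTGTGGGATCT occurs at positions 95–105; this primer anneals to the bottom strand there with its 3' end pointing downstream.
The reverse primer's reverse complement is AGACGGACG, which matches the template at positions 124–132.
Product length = (reverse-primer end) − (forward-primer start) + 1 = 132 − 95 + 1 = 38 bp.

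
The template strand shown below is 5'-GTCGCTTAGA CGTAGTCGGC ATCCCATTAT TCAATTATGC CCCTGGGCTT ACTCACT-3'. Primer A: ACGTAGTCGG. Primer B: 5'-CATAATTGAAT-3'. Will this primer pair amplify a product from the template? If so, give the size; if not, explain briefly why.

Primer A (ACGTAGTCGG) matches the top strand at positions 10–19; it acts as a forward primer.
Primer B's reverse complement is ATTCAATTATG, matching the top strand at positions 29–39; it acts as a reverse primer.
The 3' ends face each other across positions 10–39, giving a 30 bp product.

Yes — a 30 bp product.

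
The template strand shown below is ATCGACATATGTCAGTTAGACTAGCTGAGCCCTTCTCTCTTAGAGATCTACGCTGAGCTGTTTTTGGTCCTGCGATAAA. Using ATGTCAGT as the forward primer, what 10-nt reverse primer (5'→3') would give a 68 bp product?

The forward primer binds at positions 9–16, so a 68 bp product ends at position 9 + 68 − 1 = 76.
The reverse primer anneals to the top strand over positions 67–76, i.e. to GTCCTGCGAT.
Its sequence written 5'→3' is the reverse complement: ATCGCAGGAC.

5'-ATCGCAGGAC-3'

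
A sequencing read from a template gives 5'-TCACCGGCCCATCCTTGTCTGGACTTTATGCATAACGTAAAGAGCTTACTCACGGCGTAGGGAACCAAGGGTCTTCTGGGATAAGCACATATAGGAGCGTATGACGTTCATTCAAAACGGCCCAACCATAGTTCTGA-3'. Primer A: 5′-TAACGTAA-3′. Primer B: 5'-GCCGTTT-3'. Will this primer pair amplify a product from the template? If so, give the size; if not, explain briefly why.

Yes — an 89 bp product.

Primer A (TAACGTAA) matches the top strand at positions 33–40; it acts as a forward primer.
Primer B's reverse complement is AAACGGC, matching the top strand at positions 115–121; it acts as a reverse primer.
The 3' ends face each other across positions 33–121, giving an 89 bp product.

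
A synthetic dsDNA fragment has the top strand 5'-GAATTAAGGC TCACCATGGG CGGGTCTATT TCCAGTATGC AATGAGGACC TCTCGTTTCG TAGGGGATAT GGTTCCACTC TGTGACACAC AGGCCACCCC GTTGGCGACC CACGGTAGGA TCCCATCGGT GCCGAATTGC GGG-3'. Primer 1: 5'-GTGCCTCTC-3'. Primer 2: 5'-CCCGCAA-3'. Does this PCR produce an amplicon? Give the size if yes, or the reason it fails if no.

Primer 1 (GTGCCTCTC) does not match the top strand, and its reverse complement GAGAGGCAC does not match either.
With no annealing site for primer 1, no amplification occurs.

No product — primer 1 has no binding site in the template.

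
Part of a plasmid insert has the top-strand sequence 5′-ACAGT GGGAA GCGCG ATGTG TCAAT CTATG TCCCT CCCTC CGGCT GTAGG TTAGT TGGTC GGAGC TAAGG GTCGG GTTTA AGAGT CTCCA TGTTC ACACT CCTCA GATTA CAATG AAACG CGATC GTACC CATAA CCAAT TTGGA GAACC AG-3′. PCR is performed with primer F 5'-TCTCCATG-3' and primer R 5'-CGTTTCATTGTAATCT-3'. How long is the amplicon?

36 bp

Forward primer TCTCCATG is found on the top strand at positions 85–92.
Reverse complement of the reverse primer: AGATTACAATGAAACG. This occurs on the top strand at positions 105–120.
The product runs from position 85 to position 120, so its length is 120 − 85 + 1 = 36 bp.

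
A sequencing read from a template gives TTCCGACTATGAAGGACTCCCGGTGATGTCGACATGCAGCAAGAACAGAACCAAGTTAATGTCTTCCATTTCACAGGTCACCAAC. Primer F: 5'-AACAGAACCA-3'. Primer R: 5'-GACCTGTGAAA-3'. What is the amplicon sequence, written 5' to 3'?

Forward primer AACAGAACCA is found on the top strand at positions 44–53.
Taking the reverse complement of GACCTGTGAAA gives TTTCACAGGTC, found at positions 69–79 on the template; the primer anneals here to the top strand with its 3' end pointing upstream.
The product is the template from position 44 through 79 (36 bp).

5'-AACAGAACCAAGTTAATGTCTTCCATTTCACAGGTC-3'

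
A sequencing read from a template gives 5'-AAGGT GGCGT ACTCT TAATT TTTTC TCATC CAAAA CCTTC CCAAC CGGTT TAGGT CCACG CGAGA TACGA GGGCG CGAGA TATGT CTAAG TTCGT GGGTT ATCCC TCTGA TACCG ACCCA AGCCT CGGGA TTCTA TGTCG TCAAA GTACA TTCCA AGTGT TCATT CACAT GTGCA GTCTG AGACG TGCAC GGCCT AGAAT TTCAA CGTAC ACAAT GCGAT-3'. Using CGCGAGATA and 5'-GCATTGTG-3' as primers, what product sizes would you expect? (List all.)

159 bp, 144 bp

The forward primer CGCGAGATA matches the top strand at positions 59–67, 74–82.
The reverse primer's reverse complement is CACAATGC, matching at positions 210–217.
Each forward site pairs with the reverse site to give a product ending at position 217: sizes 159, 144 bp.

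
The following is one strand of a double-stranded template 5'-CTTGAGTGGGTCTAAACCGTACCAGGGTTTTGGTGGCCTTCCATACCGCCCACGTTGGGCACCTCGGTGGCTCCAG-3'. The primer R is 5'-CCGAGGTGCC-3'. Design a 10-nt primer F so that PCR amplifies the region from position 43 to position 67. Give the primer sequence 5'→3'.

5'-ATACCGCCCA-3'

The reverse primer's reverse complement GGCACCTCGG matches the template at positions 58–67; the product starts at position 43.
The forward primer is identical to the top strand over positions 43–52: ATACCGCCCA.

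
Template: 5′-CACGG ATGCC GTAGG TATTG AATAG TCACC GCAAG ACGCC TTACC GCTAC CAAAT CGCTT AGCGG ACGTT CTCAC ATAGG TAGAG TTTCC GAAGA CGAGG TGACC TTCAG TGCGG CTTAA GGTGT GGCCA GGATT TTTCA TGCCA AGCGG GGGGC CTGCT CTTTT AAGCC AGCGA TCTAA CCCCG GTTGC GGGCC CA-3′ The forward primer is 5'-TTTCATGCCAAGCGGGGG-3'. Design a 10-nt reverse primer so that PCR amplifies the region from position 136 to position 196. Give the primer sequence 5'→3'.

The product's 3' end on the top strand is position 196.
The reverse primer anneals to the top strand over positions 187–196, i.e. to TTGCGGGCCC.
Its sequence written 5'→3' is the reverse complement: GGGCCCGCAA.

5'-GGGCCCGCAA-3'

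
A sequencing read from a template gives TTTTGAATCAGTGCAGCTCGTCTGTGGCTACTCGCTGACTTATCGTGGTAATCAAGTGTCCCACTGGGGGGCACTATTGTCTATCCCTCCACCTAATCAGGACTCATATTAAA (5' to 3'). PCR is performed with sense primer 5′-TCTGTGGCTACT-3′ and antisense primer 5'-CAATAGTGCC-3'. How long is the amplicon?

59 bp

Scanning the template, TCTGTGGCTACT occurs at positions 21–32; this primer anneals to the bottom strand there with its 3' end pointing downstream.
Taking the reverse complement of CAATAGTGCC gives GGCACTATTG, found at positions 70–79 on the template; the primer anneals here to the top strand with its 3' end pointing upstream.
Amplicon spans positions 21–79: 59 bp.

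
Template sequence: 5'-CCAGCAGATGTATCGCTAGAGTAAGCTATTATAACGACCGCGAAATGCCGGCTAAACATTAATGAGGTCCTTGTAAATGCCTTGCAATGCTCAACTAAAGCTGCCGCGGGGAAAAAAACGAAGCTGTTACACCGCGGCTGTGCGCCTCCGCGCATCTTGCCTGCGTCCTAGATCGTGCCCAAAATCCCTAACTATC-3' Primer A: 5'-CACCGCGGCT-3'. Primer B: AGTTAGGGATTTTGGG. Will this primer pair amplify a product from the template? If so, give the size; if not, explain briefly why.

Yes — a 64 bp product.

Primer A (CACCGCGGCT) matches the top strand at positions 130–139; it acts as a forward primer.
Primer B's reverse complement is CCCAAAATCCCTAACT, matching the top strand at positions 178–193; it acts as a reverse primer.
The 3' ends face each other across positions 130–193, giving a 64 bp product.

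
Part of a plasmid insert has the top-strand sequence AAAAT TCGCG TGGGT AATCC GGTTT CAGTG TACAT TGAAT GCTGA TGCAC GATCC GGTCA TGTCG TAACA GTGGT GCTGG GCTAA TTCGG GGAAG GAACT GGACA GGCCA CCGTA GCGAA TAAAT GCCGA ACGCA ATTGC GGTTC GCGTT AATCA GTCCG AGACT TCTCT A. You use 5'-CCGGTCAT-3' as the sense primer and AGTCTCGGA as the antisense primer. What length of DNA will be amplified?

112 bp

Scanning the template, CCGGTCAT occurs at positions 54–61; this primer anneals to the bottom strand there with its 3' end pointing downstream.
Taking the reverse complement of AGTCTCGGA gives TCCGAGACT, found at positions 157–165 on the template; the primer anneals here to the top strand with its 3' end pointing upstream.
The product runs from position 54 to position 165, so its length is 165 − 54 + 1 = 112 bp.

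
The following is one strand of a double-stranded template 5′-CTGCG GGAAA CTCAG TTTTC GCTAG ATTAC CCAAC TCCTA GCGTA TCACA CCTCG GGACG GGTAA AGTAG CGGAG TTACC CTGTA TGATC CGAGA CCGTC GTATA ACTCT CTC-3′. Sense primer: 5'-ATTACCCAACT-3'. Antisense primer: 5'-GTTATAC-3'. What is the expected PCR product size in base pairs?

82 bp

The forward primer matches the template at positions 26–36.
The reverse primer's reverse complement is GTATAAC, which matches the template at positions 101–107.
The product runs from position 26 to position 107, so its length is 107 − 26 + 1 = 82 bp.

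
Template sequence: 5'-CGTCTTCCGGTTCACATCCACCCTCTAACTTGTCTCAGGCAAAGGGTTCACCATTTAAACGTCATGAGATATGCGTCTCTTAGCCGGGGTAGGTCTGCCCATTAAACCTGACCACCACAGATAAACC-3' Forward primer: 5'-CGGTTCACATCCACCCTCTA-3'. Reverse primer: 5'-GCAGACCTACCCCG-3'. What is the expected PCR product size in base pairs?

91 bp

Forward primer CGGTTCACATCCACCCTCTA is found on the top strand at positions 8–27.
Taking the reverse complement of GCAGACCTACCCCG gives CGGGGTAGGTCTGC, found at positions 85–98 on the template; the primer anneals here to the top strand with its 3' end pointing upstream.
The product runs from position 8 to position 98, so its length is 98 − 8 + 1 = 91 bp.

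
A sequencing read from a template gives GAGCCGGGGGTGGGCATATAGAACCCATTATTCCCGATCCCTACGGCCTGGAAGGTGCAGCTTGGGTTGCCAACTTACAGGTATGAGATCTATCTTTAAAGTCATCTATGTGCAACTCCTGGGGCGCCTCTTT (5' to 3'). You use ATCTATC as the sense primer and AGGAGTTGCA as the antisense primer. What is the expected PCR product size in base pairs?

The forward primer matches the template at positions 88–94.
Taking the reverse complement of AGGAGTTGCA gives TGCAACTCCT, found at positions 111–120 on the template; the primer anneals here to the top strand with its 3' end pointing upstream.
The product runs from position 88 to position 120, so its length is 120 − 88 + 1 = 33 bp.

33 bp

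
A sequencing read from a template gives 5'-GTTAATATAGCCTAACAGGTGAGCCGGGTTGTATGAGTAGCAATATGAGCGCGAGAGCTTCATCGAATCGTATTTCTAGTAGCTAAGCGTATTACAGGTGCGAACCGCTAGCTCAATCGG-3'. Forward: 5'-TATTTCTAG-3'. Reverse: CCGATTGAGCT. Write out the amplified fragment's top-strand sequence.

Forward primer TATTTCTAG is found on the top strand at positions 71–79.
Reverse complement of the reverse primer: AGCTCAATCGG. This occurs on the top strand at positions 110–120.
The product is the template from position 71 through 120 (50 bp).

5'-TATTTCTAGTAGCTAAGCGTATTACAGGTGCGAACCGCTAGCTCAATCGG-3'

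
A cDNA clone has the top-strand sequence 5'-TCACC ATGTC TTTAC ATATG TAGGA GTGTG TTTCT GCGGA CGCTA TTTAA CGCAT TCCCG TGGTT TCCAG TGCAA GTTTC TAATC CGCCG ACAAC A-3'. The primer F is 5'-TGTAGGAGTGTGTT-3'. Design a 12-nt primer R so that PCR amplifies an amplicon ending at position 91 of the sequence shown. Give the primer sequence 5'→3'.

5'-TCGGCGGATTAG-3'

The forward primer binds at positions 19–32; the product's 3' end on the top strand is position 91.
The reverse primer anneals to the top strand over positions 80–91, i.e. to CTAATCCGCCGA.
Its sequence written 5'→3' is the reverse complement: TCGGCGGATTAG.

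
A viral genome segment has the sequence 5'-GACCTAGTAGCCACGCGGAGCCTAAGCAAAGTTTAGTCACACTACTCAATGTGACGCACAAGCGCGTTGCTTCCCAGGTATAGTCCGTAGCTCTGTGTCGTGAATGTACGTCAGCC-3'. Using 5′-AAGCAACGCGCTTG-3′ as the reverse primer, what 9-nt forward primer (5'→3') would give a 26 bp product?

5'-CAATGTGAC-3'

The reverse primer's reverse complement CAAGCGCGTTGCTT matches the template at positions 59–72, so the product ends at position 72.
A 26 bp product then starts at position 72 − 26 + 1 = 47.
The forward primer is identical to the top strand there: CAATGTGAC.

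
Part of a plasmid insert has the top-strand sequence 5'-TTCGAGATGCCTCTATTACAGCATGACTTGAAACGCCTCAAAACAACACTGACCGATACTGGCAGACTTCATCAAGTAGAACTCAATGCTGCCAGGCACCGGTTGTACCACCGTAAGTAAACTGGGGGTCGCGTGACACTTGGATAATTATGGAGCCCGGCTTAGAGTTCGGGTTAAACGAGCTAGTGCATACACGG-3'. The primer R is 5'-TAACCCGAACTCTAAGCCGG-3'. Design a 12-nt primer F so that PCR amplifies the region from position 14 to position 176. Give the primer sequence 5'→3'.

5'-TATTACAGCATG-3'

The reverse primer's reverse complement CCGGCTTAGAGTTCGGGTTA matches the template at positions 157–176; the product starts at position 14.
The forward primer is identical to the top strand over positions 14–25: TATTACAGCATG.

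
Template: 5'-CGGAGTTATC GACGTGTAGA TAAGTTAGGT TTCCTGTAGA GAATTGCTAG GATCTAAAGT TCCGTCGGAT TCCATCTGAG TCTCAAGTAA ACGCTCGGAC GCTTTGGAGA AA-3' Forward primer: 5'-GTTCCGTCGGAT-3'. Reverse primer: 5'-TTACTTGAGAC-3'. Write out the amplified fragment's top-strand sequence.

Scanning the template, GTTCCGTCGGAT occurs at positions 59–70; this primer anneals to the bottom strand there with its 3' end pointing downstream.
Reverse complement of the reverse primer: GTCTCAAGTAA. This occurs on the top strand at positions 80–90.
The product is the template from position 59 through 90 (32 bp).

5'-GTTCCGTCGGATTCCATCTGAGTCTCAAGTAA-3'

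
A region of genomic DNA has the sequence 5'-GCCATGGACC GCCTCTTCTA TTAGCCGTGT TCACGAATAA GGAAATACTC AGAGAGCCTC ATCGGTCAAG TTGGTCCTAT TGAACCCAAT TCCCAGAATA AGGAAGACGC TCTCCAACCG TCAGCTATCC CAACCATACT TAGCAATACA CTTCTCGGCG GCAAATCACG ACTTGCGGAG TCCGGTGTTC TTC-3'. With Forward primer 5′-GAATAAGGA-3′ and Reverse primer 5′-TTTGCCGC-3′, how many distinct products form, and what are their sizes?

The forward primer GAATAAGGA matches the top strand at positions 35–43, 96–104.
The reverse primer's reverse complement is GCGGCAAA, matching at positions 158–165.
Each forward site pairs with the reverse site to give a product ending at position 165: sizes 131, 70 bp.

Two products: 131 bp, 70 bp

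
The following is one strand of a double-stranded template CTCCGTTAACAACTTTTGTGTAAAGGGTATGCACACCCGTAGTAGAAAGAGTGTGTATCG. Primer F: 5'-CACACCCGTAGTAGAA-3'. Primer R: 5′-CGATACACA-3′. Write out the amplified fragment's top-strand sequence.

5'-CACACCCGTAGTAGAAAGAGTGTGTATCG-3'

The forward primer matches the template at positions 32–47.
Taking the reverse complement of CGATACACA gives TGTGTATCG, found at positions 52–60 on the template; the primer anneals here to the top strand with its 3' end pointing upstream.
The product is the template from position 32 through 60 (29 bp).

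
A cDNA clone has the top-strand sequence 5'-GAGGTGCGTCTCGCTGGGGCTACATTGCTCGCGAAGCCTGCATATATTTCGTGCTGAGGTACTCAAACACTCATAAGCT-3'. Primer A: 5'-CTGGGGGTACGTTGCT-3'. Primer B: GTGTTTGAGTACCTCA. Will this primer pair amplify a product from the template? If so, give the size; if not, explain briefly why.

Primer A (CTGGGGGTACGTTGCT) does not match the top strand, and its reverse complement AGCAACGTACCCCCAG does not match either.
With no annealing site for primer A, no amplification occurs.

No product — primer A has no binding site in the template.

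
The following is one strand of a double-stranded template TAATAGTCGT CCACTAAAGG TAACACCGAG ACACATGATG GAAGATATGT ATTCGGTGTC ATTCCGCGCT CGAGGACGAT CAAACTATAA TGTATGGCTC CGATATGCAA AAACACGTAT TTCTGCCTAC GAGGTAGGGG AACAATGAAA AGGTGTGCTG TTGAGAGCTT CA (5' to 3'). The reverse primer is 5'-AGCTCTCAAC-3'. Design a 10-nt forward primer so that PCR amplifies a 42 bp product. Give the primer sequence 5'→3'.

The reverse primer's reverse complement GTTGAGAGCT matches the template at positions 160–169, so the product ends at position 169.
A 42 bp product then starts at position 169 − 42 + 1 = 128.
The forward primer is identical to the top strand there: TACGAGGTAG.

5'-TACGAGGTAG-3'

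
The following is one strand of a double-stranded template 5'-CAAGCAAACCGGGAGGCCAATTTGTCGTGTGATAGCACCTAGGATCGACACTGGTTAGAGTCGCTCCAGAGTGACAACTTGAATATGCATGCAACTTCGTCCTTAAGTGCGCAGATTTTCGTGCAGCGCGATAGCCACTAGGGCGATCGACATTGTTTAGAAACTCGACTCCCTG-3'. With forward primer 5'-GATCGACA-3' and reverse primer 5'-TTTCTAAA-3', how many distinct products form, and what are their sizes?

Two products: 121 bp, 19 bp

The forward primer GATCGACA matches the top strand at positions 43–50, 145–152.
The reverse primer's reverse complement is TTTAGAAA, matching at positions 156–163.
Each forward site pairs with the reverse site to give a product ending at position 163: sizes 121, 19 bp.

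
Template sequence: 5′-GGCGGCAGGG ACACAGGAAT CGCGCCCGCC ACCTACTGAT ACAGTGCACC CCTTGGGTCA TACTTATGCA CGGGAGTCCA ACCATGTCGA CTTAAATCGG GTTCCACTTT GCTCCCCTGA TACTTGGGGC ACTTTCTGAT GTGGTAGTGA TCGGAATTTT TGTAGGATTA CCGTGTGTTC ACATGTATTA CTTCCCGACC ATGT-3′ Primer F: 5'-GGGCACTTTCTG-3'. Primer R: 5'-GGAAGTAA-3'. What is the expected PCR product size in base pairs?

69 bp

Forward primer GGGCACTTTCTG is found on the top strand at positions 127–138.
Taking the reverse complement of GGAAGTAA gives TTACTTCC, found at positions 188–195 on the template; the primer anneals here to the top strand with its 3' end pointing upstream.
Amplicon spans positions 127–195: 69 bp.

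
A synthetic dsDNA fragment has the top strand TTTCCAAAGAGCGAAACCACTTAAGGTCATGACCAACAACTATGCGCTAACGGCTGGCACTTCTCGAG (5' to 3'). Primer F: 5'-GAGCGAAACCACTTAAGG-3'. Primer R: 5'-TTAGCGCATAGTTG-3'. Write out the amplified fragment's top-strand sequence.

Scanning the template, GAGCGAAACCACTTAAGG occurs at positions 9–26; this primer anneals to the bottom strand there with its 3' end pointing downstream.
Taking the reverse complement of TTAGCGCATAGTTG gives CAACTATGCGCTAA, found at positions 37–50 on the template; the primer anneals here to the top strand with its 3' end pointing upstream.
The product is the template from position 9 through 50 (42 bp).

5'-GAGCGAAACCACTTAAGGTCATGACCAACAACTATGCGCTAA-3'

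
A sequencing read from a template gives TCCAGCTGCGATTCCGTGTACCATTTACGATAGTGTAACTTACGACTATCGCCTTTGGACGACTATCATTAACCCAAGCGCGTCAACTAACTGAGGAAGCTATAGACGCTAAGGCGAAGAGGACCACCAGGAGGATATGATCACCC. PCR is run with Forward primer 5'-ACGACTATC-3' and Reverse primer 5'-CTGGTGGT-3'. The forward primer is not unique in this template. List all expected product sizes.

89 bp, 72 bp

The forward primer ACGACTATC matches the top strand at positions 42–50, 59–67.
The reverse primer's reverse complement is ACCACCAG, matching at positions 123–130.
Each forward site pairs with the reverse site to give a product ending at position 130: sizes 89, 72 bp.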